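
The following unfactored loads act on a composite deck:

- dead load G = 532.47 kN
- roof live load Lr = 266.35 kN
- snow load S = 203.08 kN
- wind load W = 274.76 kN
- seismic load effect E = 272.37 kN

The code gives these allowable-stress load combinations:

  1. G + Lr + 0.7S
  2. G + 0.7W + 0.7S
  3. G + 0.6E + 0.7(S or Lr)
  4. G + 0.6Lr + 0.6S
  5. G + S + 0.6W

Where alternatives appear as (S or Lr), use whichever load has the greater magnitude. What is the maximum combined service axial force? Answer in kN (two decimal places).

(S or Lr) → Lr = 266.35 kN.
1. 1.0(532.47) + 1.0(266.35) + 0.7(203.08) = 532.47 + 266.35 + 142.16 = 940.98
2. 1.0(532.47) + 0.7(274.76) + 0.7(203.08) = 532.47 + 192.33 + 142.16 = 866.96
3. 1.0(532.47) + 0.6(272.37) + 0.7(266.35) = 532.47 + 163.42 + 186.45 = 882.34
4. 1.0(532.47) + 0.6(266.35) + 0.6(203.08) = 532.47 + 159.81 + 121.85 = 814.13
5. 1.0(532.47) + 1.0(203.08) + 0.6(274.76) = 532.47 + 203.08 + 164.86 = 900.41
Maximum is from combination 1.

940.98 kN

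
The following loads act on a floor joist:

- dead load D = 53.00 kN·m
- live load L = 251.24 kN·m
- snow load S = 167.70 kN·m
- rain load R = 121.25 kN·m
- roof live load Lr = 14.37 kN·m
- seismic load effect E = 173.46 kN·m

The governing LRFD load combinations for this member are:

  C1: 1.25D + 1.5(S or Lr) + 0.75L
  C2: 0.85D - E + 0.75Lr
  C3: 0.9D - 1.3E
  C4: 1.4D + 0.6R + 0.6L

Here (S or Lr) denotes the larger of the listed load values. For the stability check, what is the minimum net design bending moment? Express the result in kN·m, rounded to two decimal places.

(S or Lr) → S = 167.70 kN·m.
C1: 1.25(53.00) + 1.5(167.70) + 0.75(251.24) = 66.25 + 251.55 + 188.43 = 506.23
C2: 0.85(53.00) - 1.0(173.46) + 0.75(14.37) = 45.05 - 173.46 + 10.78 = -117.63
C3: 0.9(53.00) - 1.3(173.46) = 47.70 - 225.50 = -177.80
C4: 1.4(53.00) + 0.6(121.25) + 0.6(251.24) = 74.20 + 72.75 + 150.74 = 297.69
Combination 3 gives the minimum: -177.80 kN·m.

-177.80 kN·m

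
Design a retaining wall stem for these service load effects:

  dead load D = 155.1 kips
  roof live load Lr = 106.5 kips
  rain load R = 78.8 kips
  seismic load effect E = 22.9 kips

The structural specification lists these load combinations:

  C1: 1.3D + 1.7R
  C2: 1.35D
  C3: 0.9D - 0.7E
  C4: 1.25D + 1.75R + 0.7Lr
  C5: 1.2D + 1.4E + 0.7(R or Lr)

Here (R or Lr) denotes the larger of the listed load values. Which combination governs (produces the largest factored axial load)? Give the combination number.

(R or Lr) → Lr = 106.5 kips.
C1: 1.3(155.1) + 1.7(78.8) = 201.63 + 133.96 = 335.59
C2: 1.35(155.1) = 209.39
C3: 0.9(155.1) - 0.7(22.9) = 139.59 - 16.03 = 123.56
C4: 1.25(155.1) + 1.75(78.8) + 0.7(106.5) = 193.88 + 137.90 + 74.55 = 406.33
C5: 1.2(155.1) + 1.4(22.9) + 0.7(106.5) = 186.12 + 32.06 + 74.55 = 292.73
The largest value is 406.33 kips from combination 4.

Combination 4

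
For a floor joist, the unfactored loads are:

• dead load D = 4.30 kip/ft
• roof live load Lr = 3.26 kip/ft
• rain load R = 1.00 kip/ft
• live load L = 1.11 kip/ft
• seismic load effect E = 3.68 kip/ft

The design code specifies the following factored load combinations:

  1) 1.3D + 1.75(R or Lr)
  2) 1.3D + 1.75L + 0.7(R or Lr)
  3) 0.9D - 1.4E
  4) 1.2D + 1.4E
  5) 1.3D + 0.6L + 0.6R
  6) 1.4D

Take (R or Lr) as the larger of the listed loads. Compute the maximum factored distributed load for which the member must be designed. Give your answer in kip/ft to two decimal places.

(R or Lr) → Lr = 3.26 kip/ft.
1) 1.3(4.30) + 1.75(3.26) = 5.59 + 5.71 = 11.30
2) 1.3(4.30) + 1.75(1.11) + 0.7(3.26) = 5.59 + 1.94 + 2.28 = 9.81
3) 0.9(4.30) - 1.4(3.68) = 3.87 - 5.15 = -1.28
4) 1.2(4.30) + 1.4(3.68) = 5.16 + 5.15 = 10.31
5) 1.3(4.30) + 0.6(1.11) + 0.6(1.00) = 5.59 + 0.67 + 0.60 = 6.86
6) 1.4(4.30) = 6.02
Maximum is from combination 1.

11.30 kip/ft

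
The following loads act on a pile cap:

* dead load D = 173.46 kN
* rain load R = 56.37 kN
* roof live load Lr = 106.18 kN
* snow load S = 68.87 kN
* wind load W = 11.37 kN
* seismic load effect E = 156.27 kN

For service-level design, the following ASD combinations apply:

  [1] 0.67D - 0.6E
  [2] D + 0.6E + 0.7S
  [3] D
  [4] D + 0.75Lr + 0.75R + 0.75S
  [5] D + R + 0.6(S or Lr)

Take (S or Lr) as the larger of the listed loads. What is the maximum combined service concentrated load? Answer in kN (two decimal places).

(S or Lr) → Lr = 106.18 kN.
[1] 0.67(173.46) - 0.6(156.27) = 116.22 - 93.76 = 22.46
[2] 1.0(173.46) + 0.6(156.27) + 0.7(68.87) = 173.46 + 93.76 + 48.21 = 315.43
[3] 1.0(173.46) = 173.46
[4] 1.0(173.46) + 0.75(106.18) + 0.75(56.37) + 0.75(68.87) = 173.46 + 79.64 + 42.28 + 51.65 = 347.03
[5] 1.0(173.46) + 1.0(56.37) + 0.6(106.18) = 173.46 + 56.37 + 63.71 = 293.54
The controlling combination is 4, giving 347.03 kN.

347.03 kN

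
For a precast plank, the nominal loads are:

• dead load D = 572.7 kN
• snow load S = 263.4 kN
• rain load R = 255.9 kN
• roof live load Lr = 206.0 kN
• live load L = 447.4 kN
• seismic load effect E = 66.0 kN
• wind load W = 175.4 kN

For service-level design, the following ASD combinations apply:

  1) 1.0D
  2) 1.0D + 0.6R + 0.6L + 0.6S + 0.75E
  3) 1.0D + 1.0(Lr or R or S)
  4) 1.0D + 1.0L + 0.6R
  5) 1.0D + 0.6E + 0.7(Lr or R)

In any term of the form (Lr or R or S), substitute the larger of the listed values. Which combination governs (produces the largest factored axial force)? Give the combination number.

(Lr or R or S) → S = 263.4 kN; (Lr or R) → R = 255.9 kN.
1) 1.0(572.7) = 572.7
2) 1.0(572.7) + 0.6(255.9) + 0.6(447.4) + 0.6(263.4) + 0.75(66.0) = 1202.2
3) 1.0(572.7) + 1.0(263.4) = 572.7 + 263.4 = 836.1
4) 1.0(572.7) + 1.0(447.4) + 0.6(255.9) = 572.7 + 447.4 + 153.5 = 1173.6
5) 1.0(572.7) + 0.6(66.0) + 0.7(255.9) = 572.7 + 39.6 + 179.1 = 791.4
The largest value is 1202.2 kN from combination 2.

Combination 2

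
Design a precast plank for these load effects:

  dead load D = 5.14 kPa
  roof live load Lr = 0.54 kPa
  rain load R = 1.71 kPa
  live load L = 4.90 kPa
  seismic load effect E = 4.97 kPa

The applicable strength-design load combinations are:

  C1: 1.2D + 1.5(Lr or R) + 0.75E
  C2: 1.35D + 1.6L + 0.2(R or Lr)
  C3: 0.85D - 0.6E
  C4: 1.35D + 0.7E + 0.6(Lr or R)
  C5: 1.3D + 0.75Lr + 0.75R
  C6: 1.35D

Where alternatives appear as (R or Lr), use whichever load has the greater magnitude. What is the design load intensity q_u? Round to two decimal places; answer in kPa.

(Lr or R) → R = 1.71 kPa; (R or Lr) → R = 1.71 kPa.
C1: 1.2(5.14) + 1.5(1.71) + 0.75(4.97) = 12.46
C2: 1.35(5.14) + 1.6(4.90) + 0.2(1.71) = 15.12
C3: 0.85(5.14) - 0.6(4.97) = 1.39
C4: 1.35(5.14) + 0.7(4.97) + 0.6(1.71) = 11.44
C5: 1.3(5.14) + 0.75(0.54) + 0.75(1.71) = 8.37
C6: 1.35(5.14) = 6.94
The controlling combination is 2, giving 15.12 kPa.

15.12 kPa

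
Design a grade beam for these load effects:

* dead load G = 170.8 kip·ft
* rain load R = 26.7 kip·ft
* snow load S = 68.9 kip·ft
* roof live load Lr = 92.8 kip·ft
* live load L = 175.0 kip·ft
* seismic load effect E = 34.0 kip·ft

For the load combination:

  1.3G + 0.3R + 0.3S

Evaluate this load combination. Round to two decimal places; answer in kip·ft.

1.3(170.8) + 0.3(26.7) + 0.3(68.9) = 250.72
M_u = 250.72 kip·ft.

250.72 kip·ft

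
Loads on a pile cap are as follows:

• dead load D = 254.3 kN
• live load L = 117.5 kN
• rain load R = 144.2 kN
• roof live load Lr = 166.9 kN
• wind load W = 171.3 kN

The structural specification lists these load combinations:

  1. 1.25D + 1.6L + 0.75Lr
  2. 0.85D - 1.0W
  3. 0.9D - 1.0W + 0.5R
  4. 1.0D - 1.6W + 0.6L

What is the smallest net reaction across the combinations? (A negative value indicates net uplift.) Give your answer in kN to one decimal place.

44.9 kN

1. 1.25(254.3) + 1.6(117.5) + 0.75(166.9) = 317.9 + 188.0 + 125.2 = 631.1
2. 0.85(254.3) - 1.0(171.3) = 216.2 - 171.3 = 44.9
3. 0.9(254.3) - 1.0(171.3) + 0.5(144.2) = 228.9 - 171.3 + 72.1 = 129.7
4. 1.0(254.3) - 1.6(171.3) + 0.6(117.5) = 254.3 - 274.1 + 70.5 = 50.7
Combination 2 gives the minimum: 44.9 kN.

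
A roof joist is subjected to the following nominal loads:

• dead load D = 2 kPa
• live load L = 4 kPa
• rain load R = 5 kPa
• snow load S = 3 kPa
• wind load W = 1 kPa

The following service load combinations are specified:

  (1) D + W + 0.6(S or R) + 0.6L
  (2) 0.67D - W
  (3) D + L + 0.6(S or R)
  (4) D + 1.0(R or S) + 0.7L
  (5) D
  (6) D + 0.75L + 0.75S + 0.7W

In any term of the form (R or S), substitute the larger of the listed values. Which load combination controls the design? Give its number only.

Combination 4

(S or R) → R = 5 kPa; (R or S) → R = 5 kPa.
(1) 1.0(2) + 1.0(1) + 0.6(5) + 0.6(4) = 2.00 + 1.00 + 3.00 + 2.40 = 8.40
(2) 0.67(2) - 1.0(1) = 1.34 - 1.00 = 0.34
(3) 1.0(2) + 1.0(4) + 0.6(5) = 2.00 + 4.00 + 3.00 = 9.00
(4) 1.0(2) + 1.0(5) + 0.7(4) = 2.00 + 5.00 + 2.80 = 9.80
(5) 1.0(2) = 2.00
(6) 1.0(2) + 0.75(4) + 0.75(3) + 0.7(1) = 2.00 + 3.00 + 2.25 + 0.70 = 7.95
The largest value is 9.80 kPa from combination 4.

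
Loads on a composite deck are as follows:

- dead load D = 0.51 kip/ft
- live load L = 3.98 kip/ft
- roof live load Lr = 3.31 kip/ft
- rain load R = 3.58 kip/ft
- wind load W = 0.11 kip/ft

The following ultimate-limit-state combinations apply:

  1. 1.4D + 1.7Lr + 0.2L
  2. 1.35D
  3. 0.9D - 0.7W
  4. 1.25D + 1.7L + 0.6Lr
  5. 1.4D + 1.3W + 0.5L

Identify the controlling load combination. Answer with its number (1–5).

1. 1.4(0.51) + 1.7(3.31) + 0.2(3.98) = 0.71 + 5.63 + 0.80 = 7.14
2. 1.35(0.51) = 0.69
3. 0.9(0.51) - 0.7(0.11) = 0.46 - 0.08 = 0.38
4. 1.25(0.51) + 1.7(3.98) + 0.6(3.31) = 9.39
5. 1.4(0.51) + 1.3(0.11) + 0.5(3.98) = 2.85
The largest value is 9.39 kip/ft from combination 4.

Combination 4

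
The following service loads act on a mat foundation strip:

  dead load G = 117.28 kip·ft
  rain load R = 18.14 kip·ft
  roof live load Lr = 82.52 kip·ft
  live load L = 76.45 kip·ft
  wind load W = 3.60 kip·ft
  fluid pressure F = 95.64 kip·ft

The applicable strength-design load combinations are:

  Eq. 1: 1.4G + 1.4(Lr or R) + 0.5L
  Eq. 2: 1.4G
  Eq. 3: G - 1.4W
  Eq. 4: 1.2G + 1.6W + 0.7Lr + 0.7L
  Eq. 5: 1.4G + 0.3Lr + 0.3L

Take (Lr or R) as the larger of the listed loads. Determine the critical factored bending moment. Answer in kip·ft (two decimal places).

317.95 kip·ft

(Lr or R) → Lr = 82.52 kip·ft.
Eq. 1: 1.4(117.28) + 1.4(82.52) + 0.5(76.45) = 317.95
Eq. 2: 1.4(117.28) = 164.19
Eq. 3: 1.0(117.28) - 1.4(3.60) = 112.24
Eq. 4: 1.2(117.28) + 1.6(3.60) + 0.7(82.52) + 0.7(76.45) = 257.78
Eq. 5: 1.4(117.28) + 0.3(82.52) + 0.3(76.45) = 211.88
Maximum is from combination 1.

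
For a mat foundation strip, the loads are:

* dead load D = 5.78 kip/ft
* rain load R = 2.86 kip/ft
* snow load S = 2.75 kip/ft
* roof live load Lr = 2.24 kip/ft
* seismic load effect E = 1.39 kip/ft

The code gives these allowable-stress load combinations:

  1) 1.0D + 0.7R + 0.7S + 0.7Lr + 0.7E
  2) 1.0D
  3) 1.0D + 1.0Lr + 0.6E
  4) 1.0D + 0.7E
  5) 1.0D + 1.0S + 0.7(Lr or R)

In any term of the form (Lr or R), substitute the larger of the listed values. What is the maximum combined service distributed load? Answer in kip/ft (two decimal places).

12.25 kip/ft

(Lr or R) → R = 2.86 kip/ft.
1) 1.0(5.78) + 0.7(2.86) + 0.7(2.75) + 0.7(2.24) + 0.7(1.39) = 5.78 + 2.00 + 1.93 + 1.57 + 0.97 = 12.25
2) 1.0(5.78) = 5.78
3) 1.0(5.78) + 1.0(2.24) + 0.6(1.39) = 5.78 + 2.24 + 0.83 = 8.85
4) 1.0(5.78) + 0.7(1.39) = 5.78 + 0.97 = 6.75
5) 1.0(5.78) + 1.0(2.75) + 0.7(2.86) = 5.78 + 2.75 + 2.00 = 10.53
Maximum is from combination 1.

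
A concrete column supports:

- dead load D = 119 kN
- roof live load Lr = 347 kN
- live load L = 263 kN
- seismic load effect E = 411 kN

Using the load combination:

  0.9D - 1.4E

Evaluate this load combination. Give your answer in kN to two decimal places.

0.9(119) - 1.4(411) = 107.10 - 575.40 = -468.30
N_u = -468.30 kN.

-468.30 kN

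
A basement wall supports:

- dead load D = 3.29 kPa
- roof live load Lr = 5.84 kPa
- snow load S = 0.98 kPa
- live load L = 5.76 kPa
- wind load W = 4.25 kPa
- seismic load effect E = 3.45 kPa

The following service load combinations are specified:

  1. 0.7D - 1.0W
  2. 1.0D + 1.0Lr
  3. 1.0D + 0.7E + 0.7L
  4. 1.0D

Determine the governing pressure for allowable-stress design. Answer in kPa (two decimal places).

9.74 kPa

1. 0.7(3.29) - 1.0(4.25) = 2.30 - 4.25 = -1.95
2. 1.0(3.29) + 1.0(5.84) = 3.29 + 5.84 = 9.13
3. 1.0(3.29) + 0.7(3.45) + 0.7(5.76) = 3.29 + 2.42 + 4.03 = 9.74
4. 1.0(3.29) = 3.29
Maximum is from combination 3.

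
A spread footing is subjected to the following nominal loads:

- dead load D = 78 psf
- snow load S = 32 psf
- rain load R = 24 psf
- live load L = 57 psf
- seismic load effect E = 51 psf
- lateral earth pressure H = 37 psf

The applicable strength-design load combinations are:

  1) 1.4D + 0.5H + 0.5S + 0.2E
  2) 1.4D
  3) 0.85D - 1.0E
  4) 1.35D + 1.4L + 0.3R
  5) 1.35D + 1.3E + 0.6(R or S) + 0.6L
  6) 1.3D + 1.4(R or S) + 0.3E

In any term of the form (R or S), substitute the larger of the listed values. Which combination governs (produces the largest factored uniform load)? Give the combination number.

(R or S) → S = 32 psf.
1) 1.4(78) + 0.5(37) + 0.5(32) + 0.2(51) = 153.9
2) 1.4(78) = 109.2
3) 0.85(78) - 1.0(51) = 15.3
4) 1.35(78) + 1.4(57) + 0.3(24) = 192.3
5) 1.35(78) + 1.3(51) + 0.6(32) + 0.6(57) = 225.0
6) 1.3(78) + 1.4(32) + 0.3(51) = 161.5
The largest value is 225.0 psf from combination 5.

Combination 5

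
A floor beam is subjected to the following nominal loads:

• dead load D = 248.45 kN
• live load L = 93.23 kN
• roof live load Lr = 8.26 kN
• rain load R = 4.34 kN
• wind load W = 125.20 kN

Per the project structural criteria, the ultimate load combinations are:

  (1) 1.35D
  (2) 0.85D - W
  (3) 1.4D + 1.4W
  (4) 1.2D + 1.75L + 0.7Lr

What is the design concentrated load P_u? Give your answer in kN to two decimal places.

523.11 kN

(1) 1.35(248.45) = 335.41
(2) 0.85(248.45) - 1.0(125.20) = 85.98
(3) 1.4(248.45) + 1.4(125.20) = 523.11
(4) 1.2(248.45) + 1.75(93.23) + 0.7(8.26) = 467.07
The controlling combination is 3, giving 523.11 kN.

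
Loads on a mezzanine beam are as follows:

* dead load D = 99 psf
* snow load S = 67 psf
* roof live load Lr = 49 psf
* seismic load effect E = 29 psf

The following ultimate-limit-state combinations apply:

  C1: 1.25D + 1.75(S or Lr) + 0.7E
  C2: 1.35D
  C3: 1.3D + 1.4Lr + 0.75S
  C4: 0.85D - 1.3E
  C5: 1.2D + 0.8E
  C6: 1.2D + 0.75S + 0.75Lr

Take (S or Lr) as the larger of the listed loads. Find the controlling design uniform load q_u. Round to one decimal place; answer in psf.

261.3 psf

(S or Lr) → S = 67 psf.
C1: 1.25(99) + 1.75(67) + 0.7(29) = 261.3
C2: 1.35(99) = 133.7
C3: 1.3(99) + 1.4(49) + 0.75(67) = 128.7 + 68.6 + 50.3 = 247.6
C4: 0.85(99) - 1.3(29) = 84.2 - 37.7 = 46.5
C5: 1.2(99) + 0.8(29) = 118.8 + 23.2 = 142.0
C6: 1.2(99) + 0.75(67) + 0.75(49) = 205.8
Combination 1 governs: q_u = 261.3 psf.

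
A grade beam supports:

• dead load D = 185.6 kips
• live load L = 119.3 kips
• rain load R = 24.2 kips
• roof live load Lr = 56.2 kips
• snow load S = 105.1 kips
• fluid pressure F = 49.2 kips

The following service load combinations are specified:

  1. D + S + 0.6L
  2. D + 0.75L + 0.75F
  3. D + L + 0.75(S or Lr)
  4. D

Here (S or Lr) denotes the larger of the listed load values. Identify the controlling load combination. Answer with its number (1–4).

(S or Lr) → S = 105.1 kips.
1. 1.0(185.6) + 1.0(105.1) + 0.6(119.3) = 185.6 + 105.1 + 71.6 = 362.3
2. 1.0(185.6) + 0.75(119.3) + 0.75(49.2) = 185.6 + 89.5 + 36.9 = 312.0
3. 1.0(185.6) + 1.0(119.3) + 0.75(105.1) = 185.6 + 119.3 + 78.8 = 383.7
4. 1.0(185.6) = 185.6
The largest value is 383.7 kips from combination 3.

Combination 3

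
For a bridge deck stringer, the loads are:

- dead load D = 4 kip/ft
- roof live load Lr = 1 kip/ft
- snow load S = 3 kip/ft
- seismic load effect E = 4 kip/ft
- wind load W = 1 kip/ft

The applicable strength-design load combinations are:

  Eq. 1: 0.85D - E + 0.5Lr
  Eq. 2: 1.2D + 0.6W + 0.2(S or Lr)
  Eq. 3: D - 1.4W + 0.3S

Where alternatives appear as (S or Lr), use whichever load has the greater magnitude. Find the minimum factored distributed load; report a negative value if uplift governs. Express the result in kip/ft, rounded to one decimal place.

(S or Lr) → S = 3 kip/ft.
Eq. 1: 0.85(4) - 1.0(4) + 0.5(1) = 3.4 - 4.0 + 0.5 = -0.1
Eq. 2: 1.2(4) + 0.6(1) + 0.2(3) = 4.8 + 0.6 + 0.6 = 6.0
Eq. 3: 1.0(4) - 1.4(1) + 0.3(3) = 4.0 - 1.4 + 0.9 = 3.5
Combination 1 gives the minimum: -0.1 kip/ft.

-0.1 kip/ft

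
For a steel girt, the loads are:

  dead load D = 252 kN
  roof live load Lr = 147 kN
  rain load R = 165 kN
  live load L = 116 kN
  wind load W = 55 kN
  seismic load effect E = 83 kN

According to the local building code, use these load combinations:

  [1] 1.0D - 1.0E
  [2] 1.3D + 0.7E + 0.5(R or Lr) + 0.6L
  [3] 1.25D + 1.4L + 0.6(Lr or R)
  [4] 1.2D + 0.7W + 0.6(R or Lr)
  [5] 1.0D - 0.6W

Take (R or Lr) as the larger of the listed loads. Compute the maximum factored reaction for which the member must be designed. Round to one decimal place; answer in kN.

576.4 kN

(R or Lr) → R = 165 kN; (Lr or R) → R = 165 kN.
[1] 1.0(252) - 1.0(83) = 169.0
[2] 1.3(252) + 0.7(83) + 0.5(165) + 0.6(116) = 537.8
[3] 1.25(252) + 1.4(116) + 0.6(165) = 576.4
[4] 1.2(252) + 0.7(55) + 0.6(165) = 439.9
[5] 1.0(252) - 0.6(55) = 219.0
Combination 3 governs: V_u = 576.4 kN.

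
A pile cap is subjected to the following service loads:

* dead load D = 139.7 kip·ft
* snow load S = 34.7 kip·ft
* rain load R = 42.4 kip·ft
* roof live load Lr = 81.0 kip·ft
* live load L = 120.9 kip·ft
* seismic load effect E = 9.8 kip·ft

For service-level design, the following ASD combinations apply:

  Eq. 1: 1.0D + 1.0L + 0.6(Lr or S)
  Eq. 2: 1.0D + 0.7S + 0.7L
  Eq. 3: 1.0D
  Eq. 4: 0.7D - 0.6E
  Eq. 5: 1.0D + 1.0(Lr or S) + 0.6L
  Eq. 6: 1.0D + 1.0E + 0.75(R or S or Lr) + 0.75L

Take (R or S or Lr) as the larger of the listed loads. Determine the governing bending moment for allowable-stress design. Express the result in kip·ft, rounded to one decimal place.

(Lr or S) → Lr = 81.0 kip·ft; (R or S or Lr) → Lr = 81.0 kip·ft.
Eq. 1: 1.0(139.7) + 1.0(120.9) + 0.6(81.0) = 139.7 + 120.9 + 48.6 = 309.2
Eq. 2: 1.0(139.7) + 0.7(34.7) + 0.7(120.9) = 139.7 + 24.3 + 84.6 = 248.6
Eq. 3: 1.0(139.7) = 139.7
Eq. 4: 0.7(139.7) - 0.6(9.8) = 97.8 - 5.9 = 91.9
Eq. 5: 1.0(139.7) + 1.0(81.0) + 0.6(120.9) = 139.7 + 81.0 + 72.5 = 293.2
Eq. 6: 1.0(139.7) + 1.0(9.8) + 0.75(81.0) + 0.75(120.9) = 300.9
Maximum is from combination 1.

309.2 kip·ft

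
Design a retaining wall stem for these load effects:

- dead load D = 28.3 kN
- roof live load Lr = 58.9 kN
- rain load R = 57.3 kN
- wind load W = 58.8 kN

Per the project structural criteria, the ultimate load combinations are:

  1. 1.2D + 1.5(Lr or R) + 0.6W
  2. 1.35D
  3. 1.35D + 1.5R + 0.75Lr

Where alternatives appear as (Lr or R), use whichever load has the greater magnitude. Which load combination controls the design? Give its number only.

Combination 3

(Lr or R) → Lr = 58.9 kN.
1. 1.2(28.3) + 1.5(58.9) + 0.6(58.8) = 33.96 + 88.35 + 35.28 = 157.59
2. 1.35(28.3) = 38.21
3. 1.35(28.3) + 1.5(57.3) + 0.75(58.9) = 168.33
The largest value is 168.33 kN from combination 3.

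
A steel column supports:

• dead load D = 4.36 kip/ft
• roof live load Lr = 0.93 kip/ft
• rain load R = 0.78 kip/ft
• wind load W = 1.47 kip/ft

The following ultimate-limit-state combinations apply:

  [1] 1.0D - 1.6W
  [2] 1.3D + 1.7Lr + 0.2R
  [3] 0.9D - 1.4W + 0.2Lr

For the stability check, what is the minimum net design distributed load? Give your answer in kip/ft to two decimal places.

[1] 1.0(4.36) - 1.6(1.47) = 4.36 - 2.35 = 2.01
[2] 1.3(4.36) + 1.7(0.93) + 0.2(0.78) = 5.67 + 1.58 + 0.16 = 7.41
[3] 0.9(4.36) - 1.4(1.47) + 0.2(0.93) = 3.92 - 2.06 + 0.19 = 2.05
Combination 1 gives the minimum: 2.01 kip/ft.

2.01 kip/ft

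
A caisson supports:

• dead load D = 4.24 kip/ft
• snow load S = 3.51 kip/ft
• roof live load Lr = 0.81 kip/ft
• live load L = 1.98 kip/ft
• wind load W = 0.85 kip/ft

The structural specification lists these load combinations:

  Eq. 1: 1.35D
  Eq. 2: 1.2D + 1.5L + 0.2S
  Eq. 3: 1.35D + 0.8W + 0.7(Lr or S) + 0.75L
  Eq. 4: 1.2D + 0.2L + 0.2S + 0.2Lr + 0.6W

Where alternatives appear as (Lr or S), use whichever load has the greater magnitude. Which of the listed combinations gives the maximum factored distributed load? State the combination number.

(Lr or S) → S = 3.51 kip/ft.
Eq. 1: 1.35(4.24) = 5.72
Eq. 2: 1.2(4.24) + 1.5(1.98) + 0.2(3.51) = 5.09 + 2.97 + 0.70 = 8.76
Eq. 3: 1.35(4.24) + 0.8(0.85) + 0.7(3.51) + 0.75(1.98) = 5.72 + 0.68 + 2.46 + 1.49 = 10.35
Eq. 4: 1.2(4.24) + 0.2(1.98) + 0.2(3.51) + 0.2(0.81) + 0.6(0.85) = 5.09 + 0.40 + 0.70 + 0.16 + 0.51 = 6.86
The largest value is 10.35 kip/ft from combination 3.

Combination 3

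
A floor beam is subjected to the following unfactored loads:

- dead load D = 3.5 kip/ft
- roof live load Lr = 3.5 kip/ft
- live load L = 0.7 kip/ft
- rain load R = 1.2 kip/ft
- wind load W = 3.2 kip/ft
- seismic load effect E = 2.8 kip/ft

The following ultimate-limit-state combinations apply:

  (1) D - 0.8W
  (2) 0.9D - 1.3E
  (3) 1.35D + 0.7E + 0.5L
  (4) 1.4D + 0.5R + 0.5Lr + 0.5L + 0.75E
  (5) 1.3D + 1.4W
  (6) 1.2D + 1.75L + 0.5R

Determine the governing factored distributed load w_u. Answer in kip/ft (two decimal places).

(1) 1.0(3.5) - 0.8(3.2) = 0.94
(2) 0.9(3.5) - 1.3(2.8) = -0.49
(3) 1.35(3.5) + 0.7(2.8) + 0.5(0.7) = 7.04
(4) 1.4(3.5) + 0.5(1.2) + 0.5(3.5) + 0.5(0.7) + 0.75(2.8) = 9.70
(5) 1.3(3.5) + 1.4(3.2) = 9.03
(6) 1.2(3.5) + 1.75(0.7) + 0.5(1.2) = 6.03
Combination 4 governs: w_u = 9.70 kip/ft.

9.70 kip/ft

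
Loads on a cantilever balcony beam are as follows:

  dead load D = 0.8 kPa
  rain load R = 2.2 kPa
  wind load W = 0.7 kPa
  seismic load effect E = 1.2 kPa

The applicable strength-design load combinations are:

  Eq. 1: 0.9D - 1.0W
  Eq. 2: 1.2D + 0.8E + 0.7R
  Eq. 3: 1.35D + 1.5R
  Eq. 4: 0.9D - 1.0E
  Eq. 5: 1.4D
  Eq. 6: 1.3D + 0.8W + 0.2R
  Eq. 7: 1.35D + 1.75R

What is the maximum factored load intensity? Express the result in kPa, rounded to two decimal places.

Eq. 1: 0.9(0.8) - 1.0(0.7) = 0.72 - 0.70 = 0.02
Eq. 2: 1.2(0.8) + 0.8(1.2) + 0.7(2.2) = 0.96 + 0.96 + 1.54 = 3.46
Eq. 3: 1.35(0.8) + 1.5(2.2) = 1.08 + 3.30 = 4.38
Eq. 4: 0.9(0.8) - 1.0(1.2) = 0.72 - 1.20 = -0.48
Eq. 5: 1.4(0.8) = 1.12
Eq. 6: 1.3(0.8) + 0.8(0.7) + 0.2(2.2) = 1.04 + 0.56 + 0.44 = 2.04
Eq. 7: 1.35(0.8) + 1.75(2.2) = 1.08 + 3.85 = 4.93
The controlling combination is 7, giving 4.93 kPa.

4.93 kPa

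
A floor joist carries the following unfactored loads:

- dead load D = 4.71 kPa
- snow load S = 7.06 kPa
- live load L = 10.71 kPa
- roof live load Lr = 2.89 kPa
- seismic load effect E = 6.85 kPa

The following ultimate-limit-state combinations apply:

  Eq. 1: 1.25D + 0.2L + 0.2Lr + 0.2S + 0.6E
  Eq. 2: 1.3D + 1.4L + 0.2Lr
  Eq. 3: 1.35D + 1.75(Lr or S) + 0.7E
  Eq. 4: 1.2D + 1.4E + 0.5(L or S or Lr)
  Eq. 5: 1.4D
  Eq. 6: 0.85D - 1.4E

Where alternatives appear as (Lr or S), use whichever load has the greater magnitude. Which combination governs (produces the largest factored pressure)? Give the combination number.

(Lr or S) → S = 7.06 kPa; (L or S or Lr) → L = 10.71 kPa.
Eq. 1: 1.25(4.71) + 0.2(10.71) + 0.2(2.89) + 0.2(7.06) + 0.6(6.85) = 5.89 + 2.14 + 0.58 + 1.41 + 4.11 = 14.13
Eq. 2: 1.3(4.71) + 1.4(10.71) + 0.2(2.89) = 21.70
Eq. 3: 1.35(4.71) + 1.75(7.06) + 0.7(6.85) = 23.51
Eq. 4: 1.2(4.71) + 1.4(6.85) + 0.5(10.71) = 5.65 + 9.59 + 5.36 = 20.60
Eq. 5: 1.4(4.71) = 6.59
Eq. 6: 0.85(4.71) - 1.4(6.85) = 4.00 - 9.59 = -5.59
The largest value is 23.51 kPa from combination 3.

Combination 3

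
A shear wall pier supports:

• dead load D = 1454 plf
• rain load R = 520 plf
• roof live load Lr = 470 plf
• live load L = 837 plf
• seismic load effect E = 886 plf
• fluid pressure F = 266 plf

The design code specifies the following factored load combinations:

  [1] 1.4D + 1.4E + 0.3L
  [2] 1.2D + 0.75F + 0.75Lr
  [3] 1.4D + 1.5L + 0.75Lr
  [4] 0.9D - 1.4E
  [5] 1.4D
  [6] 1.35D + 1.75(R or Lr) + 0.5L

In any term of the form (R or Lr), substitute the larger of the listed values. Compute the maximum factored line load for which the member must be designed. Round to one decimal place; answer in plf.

3643.6 plf

(R or Lr) → R = 520 plf.
[1] 1.4(1454) + 1.4(886) + 0.3(837) = 2035.6 + 1240.4 + 251.1 = 3527.1
[2] 1.2(1454) + 0.75(266) + 0.75(470) = 1744.8 + 199.5 + 352.5 = 2296.8
[3] 1.4(1454) + 1.5(837) + 0.75(470) = 2035.6 + 1255.5 + 352.5 = 3643.6
[4] 0.9(1454) - 1.4(886) = 1308.6 - 1240.4 = 68.2
[5] 1.4(1454) = 2035.6
[6] 1.35(1454) + 1.75(520) + 0.5(837) = 1962.9 + 910.0 + 418.5 = 3291.4
Combination 3 governs: w_u = 3643.6 plf.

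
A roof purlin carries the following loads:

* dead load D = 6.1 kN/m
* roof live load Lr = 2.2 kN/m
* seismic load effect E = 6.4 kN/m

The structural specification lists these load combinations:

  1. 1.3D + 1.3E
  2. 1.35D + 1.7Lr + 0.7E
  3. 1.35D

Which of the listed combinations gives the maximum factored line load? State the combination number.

Combination 2

1. 1.3(6.1) + 1.3(6.4) = 16.25
2. 1.35(6.1) + 1.7(2.2) + 0.7(6.4) = 16.46
3. 1.35(6.1) = 8.24
The largest value is 16.46 kN/m from combination 2.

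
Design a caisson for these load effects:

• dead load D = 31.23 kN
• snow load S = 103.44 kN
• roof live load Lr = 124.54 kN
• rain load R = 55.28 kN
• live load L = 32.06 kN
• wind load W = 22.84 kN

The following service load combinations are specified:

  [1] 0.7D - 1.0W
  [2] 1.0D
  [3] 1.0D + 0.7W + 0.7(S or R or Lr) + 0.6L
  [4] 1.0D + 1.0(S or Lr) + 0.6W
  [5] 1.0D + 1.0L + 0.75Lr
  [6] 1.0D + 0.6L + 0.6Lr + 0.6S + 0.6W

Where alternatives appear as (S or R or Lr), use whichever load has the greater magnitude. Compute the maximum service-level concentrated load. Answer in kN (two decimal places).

(S or R or Lr) → Lr = 124.54 kN; (S or Lr) → Lr = 124.54 kN.
[1] 0.7(31.23) - 1.0(22.84) = 21.86 - 22.84 = -0.98
[2] 1.0(31.23) = 31.23
[3] 1.0(31.23) + 0.7(22.84) + 0.7(124.54) + 0.6(32.06) = 153.63
[4] 1.0(31.23) + 1.0(124.54) + 0.6(22.84) = 31.23 + 124.54 + 13.70 = 169.47
[5] 1.0(31.23) + 1.0(32.06) + 0.75(124.54) = 31.23 + 32.06 + 93.41 = 156.70
[6] 1.0(31.23) + 0.6(32.06) + 0.6(124.54) + 0.6(103.44) + 0.6(22.84) = 200.96
Combination 6 governs: P = 200.96 kN.

200.96 kN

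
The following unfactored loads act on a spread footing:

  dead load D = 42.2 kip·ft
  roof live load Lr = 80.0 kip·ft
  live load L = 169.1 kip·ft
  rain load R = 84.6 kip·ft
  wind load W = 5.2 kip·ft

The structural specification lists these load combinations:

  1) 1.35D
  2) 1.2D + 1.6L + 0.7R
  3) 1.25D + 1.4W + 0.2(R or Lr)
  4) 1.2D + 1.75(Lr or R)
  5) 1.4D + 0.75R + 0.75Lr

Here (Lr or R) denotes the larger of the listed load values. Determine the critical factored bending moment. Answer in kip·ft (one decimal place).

380.4 kip·ft

(R or Lr) → R = 84.6 kip·ft; (Lr or R) → R = 84.6 kip·ft.
1) 1.35(42.2) = 57.0
2) 1.2(42.2) + 1.6(169.1) + 0.7(84.6) = 50.6 + 270.6 + 59.2 = 380.4
3) 1.25(42.2) + 1.4(5.2) + 0.2(84.6) = 52.8 + 7.3 + 16.9 = 77.0
4) 1.2(42.2) + 1.75(84.6) = 50.6 + 148.1 = 198.7
5) 1.4(42.2) + 0.75(84.6) + 0.75(80.0) = 182.5
Maximum is from combination 2.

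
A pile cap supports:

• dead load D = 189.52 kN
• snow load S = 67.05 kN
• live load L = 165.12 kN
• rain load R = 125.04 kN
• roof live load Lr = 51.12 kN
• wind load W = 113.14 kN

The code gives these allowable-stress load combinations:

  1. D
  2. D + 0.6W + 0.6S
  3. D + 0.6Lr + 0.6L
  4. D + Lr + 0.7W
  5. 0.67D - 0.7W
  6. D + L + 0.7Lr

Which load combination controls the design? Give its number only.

Combination 6

1. 1.0(189.52) = 189.52
2. 1.0(189.52) + 0.6(113.14) + 0.6(67.05) = 297.63
3. 1.0(189.52) + 0.6(51.12) + 0.6(165.12) = 319.26
4. 1.0(189.52) + 1.0(51.12) + 0.7(113.14) = 319.84
5. 0.67(189.52) - 0.7(113.14) = 47.78
6. 1.0(189.52) + 1.0(165.12) + 0.7(51.12) = 390.42
The largest value is 390.42 kN from combination 6.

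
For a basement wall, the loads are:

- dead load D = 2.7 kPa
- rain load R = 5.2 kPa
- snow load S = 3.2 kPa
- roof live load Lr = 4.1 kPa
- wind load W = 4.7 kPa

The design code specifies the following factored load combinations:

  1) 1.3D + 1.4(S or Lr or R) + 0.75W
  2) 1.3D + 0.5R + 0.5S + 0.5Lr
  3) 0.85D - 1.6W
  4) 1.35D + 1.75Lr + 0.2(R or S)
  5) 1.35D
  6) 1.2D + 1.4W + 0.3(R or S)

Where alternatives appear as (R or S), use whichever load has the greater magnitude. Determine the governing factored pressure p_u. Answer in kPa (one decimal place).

14.3 kPa

(S or Lr or R) → R = 5.2 kPa; (R or S) → R = 5.2 kPa.
1) 1.3(2.7) + 1.4(5.2) + 0.75(4.7) = 3.5 + 7.3 + 3.5 = 14.3
2) 1.3(2.7) + 0.5(5.2) + 0.5(3.2) + 0.5(4.1) = 3.5 + 2.6 + 1.6 + 2.1 = 9.8
3) 0.85(2.7) - 1.6(4.7) = 2.3 - 7.5 = -5.2
4) 1.35(2.7) + 1.75(4.1) + 0.2(5.2) = 11.9
5) 1.35(2.7) = 3.6
6) 1.2(2.7) + 1.4(4.7) + 0.3(5.2) = 3.2 + 6.6 + 1.6 = 11.4
Maximum is from combination 1.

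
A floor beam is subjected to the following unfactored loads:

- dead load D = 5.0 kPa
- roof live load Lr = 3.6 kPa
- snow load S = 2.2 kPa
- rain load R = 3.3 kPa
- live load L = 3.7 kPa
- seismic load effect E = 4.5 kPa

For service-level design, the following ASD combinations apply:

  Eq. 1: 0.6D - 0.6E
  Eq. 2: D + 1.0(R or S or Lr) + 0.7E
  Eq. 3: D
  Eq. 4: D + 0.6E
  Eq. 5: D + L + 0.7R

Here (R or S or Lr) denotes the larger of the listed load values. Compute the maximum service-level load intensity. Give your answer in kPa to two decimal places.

11.75 kPa

(R or S or Lr) → Lr = 3.6 kPa.
Eq. 1: 0.6(5.0) - 0.6(4.5) = 0.30
Eq. 2: 1.0(5.0) + 1.0(3.6) + 0.7(4.5) = 11.75
Eq. 3: 1.0(5.0) = 5.00
Eq. 4: 1.0(5.0) + 0.6(4.5) = 7.70
Eq. 5: 1.0(5.0) + 1.0(3.7) + 0.7(3.3) = 11.01
The controlling combination is 2, giving 11.75 kPa.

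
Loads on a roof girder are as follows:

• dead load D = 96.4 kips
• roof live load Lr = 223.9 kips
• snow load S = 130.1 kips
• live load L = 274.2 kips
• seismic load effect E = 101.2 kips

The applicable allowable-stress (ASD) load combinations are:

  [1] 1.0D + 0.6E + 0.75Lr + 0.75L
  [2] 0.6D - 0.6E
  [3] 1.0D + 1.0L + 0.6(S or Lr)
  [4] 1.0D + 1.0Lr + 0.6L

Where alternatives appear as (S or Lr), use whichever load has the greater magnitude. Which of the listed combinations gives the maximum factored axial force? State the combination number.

Combination 1

(S or Lr) → Lr = 223.9 kips.
[1] 1.0(96.4) + 0.6(101.2) + 0.75(223.9) + 0.75(274.2) = 96.4 + 60.7 + 167.9 + 205.7 = 530.7
[2] 0.6(96.4) - 0.6(101.2) = 57.8 - 60.7 = -2.9
[3] 1.0(96.4) + 1.0(274.2) + 0.6(223.9) = 96.4 + 274.2 + 134.3 = 504.9
[4] 1.0(96.4) + 1.0(223.9) + 0.6(274.2) = 96.4 + 223.9 + 164.5 = 484.8
The largest value is 530.7 kips from combination 1.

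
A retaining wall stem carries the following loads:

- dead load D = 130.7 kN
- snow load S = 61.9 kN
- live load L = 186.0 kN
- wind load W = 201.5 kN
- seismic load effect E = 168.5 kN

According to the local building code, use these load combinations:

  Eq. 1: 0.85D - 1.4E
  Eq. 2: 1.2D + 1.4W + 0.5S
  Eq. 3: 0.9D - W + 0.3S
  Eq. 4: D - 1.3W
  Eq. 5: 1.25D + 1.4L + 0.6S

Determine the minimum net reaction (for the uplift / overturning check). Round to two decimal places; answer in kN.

-131.25 kN

Eq. 1: 0.85(130.7) - 1.4(168.5) = -124.81
Eq. 2: 1.2(130.7) + 1.4(201.5) + 0.5(61.9) = 156.84 + 282.10 + 30.95 = 469.89
Eq. 3: 0.9(130.7) - 1.0(201.5) + 0.3(61.9) = 117.63 - 201.50 + 18.57 = -65.30
Eq. 4: 1.0(130.7) - 1.3(201.5) = 130.70 - 261.95 = -131.25
Eq. 5: 1.25(130.7) + 1.4(186.0) + 0.6(61.9) = 163.38 + 260.40 + 37.14 = 460.92
Combination 4 gives the minimum: -131.25 kN.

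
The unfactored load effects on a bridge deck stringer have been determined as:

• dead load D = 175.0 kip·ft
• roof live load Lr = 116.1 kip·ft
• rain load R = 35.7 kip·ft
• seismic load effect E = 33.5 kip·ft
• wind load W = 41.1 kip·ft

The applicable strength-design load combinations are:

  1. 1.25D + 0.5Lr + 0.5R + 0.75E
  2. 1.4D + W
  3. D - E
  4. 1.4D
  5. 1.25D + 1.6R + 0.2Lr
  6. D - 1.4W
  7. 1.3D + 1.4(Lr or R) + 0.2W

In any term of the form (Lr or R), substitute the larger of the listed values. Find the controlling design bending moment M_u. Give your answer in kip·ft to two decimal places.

398.26 kip·ft

(Lr or R) → Lr = 116.1 kip·ft.
1. 1.25(175.0) + 0.5(116.1) + 0.5(35.7) + 0.75(33.5) = 218.75 + 58.05 + 17.85 + 25.13 = 319.78
2. 1.4(175.0) + 1.0(41.1) = 245.00 + 41.10 = 286.10
3. 1.0(175.0) - 1.0(33.5) = 175.00 - 33.50 = 141.50
4. 1.4(175.0) = 245.00
5. 1.25(175.0) + 1.6(35.7) + 0.2(116.1) = 218.75 + 57.12 + 23.22 = 299.09
6. 1.0(175.0) - 1.4(41.1) = 175.00 - 57.54 = 117.46
7. 1.3(175.0) + 1.4(116.1) + 0.2(41.1) = 227.50 + 162.54 + 8.22 = 398.26
Combination 7 governs: M_u = 398.26 kip·ft.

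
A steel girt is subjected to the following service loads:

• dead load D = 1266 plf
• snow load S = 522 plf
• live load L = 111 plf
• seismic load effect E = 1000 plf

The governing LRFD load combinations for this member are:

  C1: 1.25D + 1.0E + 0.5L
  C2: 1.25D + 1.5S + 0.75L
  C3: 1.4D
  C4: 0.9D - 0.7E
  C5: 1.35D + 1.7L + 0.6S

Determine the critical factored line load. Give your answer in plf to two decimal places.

2638.00 plf

C1: 1.25(1266) + 1.0(1000) + 0.5(111) = 2638.00
C2: 1.25(1266) + 1.5(522) + 0.75(111) = 2448.75
C3: 1.4(1266) = 1772.40
C4: 0.9(1266) - 0.7(1000) = 439.40
C5: 1.35(1266) + 1.7(111) + 0.6(522) = 2211.00
Maximum is from combination 1.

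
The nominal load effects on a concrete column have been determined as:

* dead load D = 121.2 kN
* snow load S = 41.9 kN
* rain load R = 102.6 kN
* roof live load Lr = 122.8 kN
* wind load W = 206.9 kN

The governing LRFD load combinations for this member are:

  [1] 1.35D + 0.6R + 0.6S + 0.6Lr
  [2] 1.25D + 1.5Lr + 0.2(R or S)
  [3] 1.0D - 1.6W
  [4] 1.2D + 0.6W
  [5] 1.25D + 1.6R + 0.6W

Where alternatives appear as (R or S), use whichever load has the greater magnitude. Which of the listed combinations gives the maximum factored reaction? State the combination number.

(R or S) → R = 102.6 kN.
[1] 1.35(121.2) + 0.6(102.6) + 0.6(41.9) + 0.6(122.8) = 324.0
[2] 1.25(121.2) + 1.5(122.8) + 0.2(102.6) = 356.2
[3] 1.0(121.2) - 1.6(206.9) = -209.8
[4] 1.2(121.2) + 0.6(206.9) = 269.6
[5] 1.25(121.2) + 1.6(102.6) + 0.6(206.9) = 439.8
The largest value is 439.8 kN from combination 5.

Combination 5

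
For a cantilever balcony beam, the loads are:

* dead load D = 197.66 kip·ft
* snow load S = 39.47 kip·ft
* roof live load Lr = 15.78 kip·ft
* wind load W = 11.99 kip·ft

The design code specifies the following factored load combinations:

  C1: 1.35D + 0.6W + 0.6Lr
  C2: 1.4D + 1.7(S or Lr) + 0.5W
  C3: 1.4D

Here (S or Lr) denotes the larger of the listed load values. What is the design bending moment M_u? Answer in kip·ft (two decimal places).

(S or Lr) → S = 39.47 kip·ft.
C1: 1.35(197.66) + 0.6(11.99) + 0.6(15.78) = 266.84 + 7.19 + 9.47 = 283.50
C2: 1.4(197.66) + 1.7(39.47) + 0.5(11.99) = 276.72 + 67.10 + 6.00 = 349.82
C3: 1.4(197.66) = 276.72
Maximum is from combination 2.

349.82 kip·ft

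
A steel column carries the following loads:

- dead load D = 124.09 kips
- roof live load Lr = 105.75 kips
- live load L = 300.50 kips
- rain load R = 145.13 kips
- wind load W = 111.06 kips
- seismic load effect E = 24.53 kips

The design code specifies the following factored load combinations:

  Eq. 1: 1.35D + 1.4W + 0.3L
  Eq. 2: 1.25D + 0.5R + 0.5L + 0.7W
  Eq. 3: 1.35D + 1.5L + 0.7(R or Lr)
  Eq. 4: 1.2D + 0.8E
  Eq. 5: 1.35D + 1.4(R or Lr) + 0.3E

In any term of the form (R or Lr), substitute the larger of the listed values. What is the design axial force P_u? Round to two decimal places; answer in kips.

719.86 kips

(R or Lr) → R = 145.13 kips.
Eq. 1: 1.35(124.09) + 1.4(111.06) + 0.3(300.50) = 413.16
Eq. 2: 1.25(124.09) + 0.5(145.13) + 0.5(300.50) + 0.7(111.06) = 155.11 + 72.57 + 150.25 + 77.74 = 455.67
Eq. 3: 1.35(124.09) + 1.5(300.50) + 0.7(145.13) = 167.52 + 450.75 + 101.59 = 719.86
Eq. 4: 1.2(124.09) + 0.8(24.53) = 148.91 + 19.62 = 168.53
Eq. 5: 1.35(124.09) + 1.4(145.13) + 0.3(24.53) = 167.52 + 203.18 + 7.36 = 378.06
The controlling combination is 3, giving 719.86 kips.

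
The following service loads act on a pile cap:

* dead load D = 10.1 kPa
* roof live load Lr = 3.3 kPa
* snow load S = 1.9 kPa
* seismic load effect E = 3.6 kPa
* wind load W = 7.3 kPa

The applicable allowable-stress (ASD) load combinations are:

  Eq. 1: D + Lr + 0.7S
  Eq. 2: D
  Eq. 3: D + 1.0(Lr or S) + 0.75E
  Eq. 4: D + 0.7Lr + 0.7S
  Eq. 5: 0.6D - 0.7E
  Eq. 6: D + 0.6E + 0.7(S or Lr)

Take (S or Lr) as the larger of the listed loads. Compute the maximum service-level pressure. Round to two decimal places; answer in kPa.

(Lr or S) → Lr = 3.3 kPa; (S or Lr) → Lr = 3.3 kPa.
Eq. 1: 1.0(10.1) + 1.0(3.3) + 0.7(1.9) = 10.10 + 3.30 + 1.33 = 14.73
Eq. 2: 1.0(10.1) = 10.10
Eq. 3: 1.0(10.1) + 1.0(3.3) + 0.75(3.6) = 10.10 + 3.30 + 2.70 = 16.10
Eq. 4: 1.0(10.1) + 0.7(3.3) + 0.7(1.9) = 10.10 + 2.31 + 1.33 = 13.74
Eq. 5: 0.6(10.1) - 0.7(3.6) = 6.06 - 2.52 = 3.54
Eq. 6: 1.0(10.1) + 0.6(3.6) + 0.7(3.3) = 10.10 + 2.16 + 2.31 = 14.57
Maximum is from combination 3.

16.10 kPa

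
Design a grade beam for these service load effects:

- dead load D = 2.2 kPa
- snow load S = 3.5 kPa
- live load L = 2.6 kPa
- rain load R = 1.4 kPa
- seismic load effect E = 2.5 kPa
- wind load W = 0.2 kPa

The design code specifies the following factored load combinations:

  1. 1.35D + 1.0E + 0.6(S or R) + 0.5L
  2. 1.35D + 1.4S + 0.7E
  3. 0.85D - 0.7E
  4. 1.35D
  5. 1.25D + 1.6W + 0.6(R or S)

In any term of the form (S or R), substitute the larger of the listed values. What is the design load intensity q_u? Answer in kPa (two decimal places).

(S or R) → S = 3.5 kPa; (R or S) → S = 3.5 kPa.
1. 1.35(2.2) + 1.0(2.5) + 0.6(3.5) + 0.5(2.6) = 8.87
2. 1.35(2.2) + 1.4(3.5) + 0.7(2.5) = 9.62
3. 0.85(2.2) - 0.7(2.5) = 0.12
4. 1.35(2.2) = 2.97
5. 1.25(2.2) + 1.6(0.2) + 0.6(3.5) = 5.17
The controlling combination is 2, giving 9.62 kPa.

9.62 kPa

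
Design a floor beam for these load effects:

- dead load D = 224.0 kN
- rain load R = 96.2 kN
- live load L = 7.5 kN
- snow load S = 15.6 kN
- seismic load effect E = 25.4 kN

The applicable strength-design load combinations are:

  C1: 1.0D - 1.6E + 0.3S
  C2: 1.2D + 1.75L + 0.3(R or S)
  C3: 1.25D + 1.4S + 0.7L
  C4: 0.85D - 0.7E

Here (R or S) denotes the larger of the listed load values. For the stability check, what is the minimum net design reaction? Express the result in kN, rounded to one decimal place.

172.6 kN

(R or S) → R = 96.2 kN.
C1: 1.0(224.0) - 1.6(25.4) + 0.3(15.6) = 188.0
C2: 1.2(224.0) + 1.75(7.5) + 0.3(96.2) = 310.8
C3: 1.25(224.0) + 1.4(15.6) + 0.7(7.5) = 307.1
C4: 0.85(224.0) - 0.7(25.4) = 172.6
Combination 4 gives the minimum: 172.6 kN.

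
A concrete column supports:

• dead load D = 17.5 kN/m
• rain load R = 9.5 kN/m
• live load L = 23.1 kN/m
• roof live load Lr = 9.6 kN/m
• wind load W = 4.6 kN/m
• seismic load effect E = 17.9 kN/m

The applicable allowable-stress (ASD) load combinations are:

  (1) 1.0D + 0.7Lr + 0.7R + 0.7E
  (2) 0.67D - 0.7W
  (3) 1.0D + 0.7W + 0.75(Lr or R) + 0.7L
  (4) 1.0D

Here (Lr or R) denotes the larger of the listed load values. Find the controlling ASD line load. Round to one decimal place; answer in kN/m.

44.1 kN/m

(Lr or R) → Lr = 9.6 kN/m.
(1) 1.0(17.5) + 0.7(9.6) + 0.7(9.5) + 0.7(17.9) = 17.5 + 6.7 + 6.7 + 12.5 = 43.4
(2) 0.67(17.5) - 0.7(4.6) = 11.7 - 3.2 = 8.5
(3) 1.0(17.5) + 0.7(4.6) + 0.75(9.6) + 0.7(23.1) = 17.5 + 3.2 + 7.2 + 16.2 = 44.1
(4) 1.0(17.5) = 17.5
The controlling combination is 3, giving 44.1 kN/m.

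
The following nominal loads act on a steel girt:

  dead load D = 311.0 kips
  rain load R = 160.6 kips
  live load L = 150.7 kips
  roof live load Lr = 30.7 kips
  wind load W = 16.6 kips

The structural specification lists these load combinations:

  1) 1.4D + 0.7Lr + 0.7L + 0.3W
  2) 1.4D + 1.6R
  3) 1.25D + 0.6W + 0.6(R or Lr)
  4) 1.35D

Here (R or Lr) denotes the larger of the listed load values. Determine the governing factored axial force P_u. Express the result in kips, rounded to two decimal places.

(R or Lr) → R = 160.6 kips.
1) 1.4(311.0) + 0.7(30.7) + 0.7(150.7) + 0.3(16.6) = 435.40 + 21.49 + 105.49 + 4.98 = 567.36
2) 1.4(311.0) + 1.6(160.6) = 435.40 + 256.96 = 692.36
3) 1.25(311.0) + 0.6(16.6) + 0.6(160.6) = 388.75 + 9.96 + 96.36 = 495.07
4) 1.35(311.0) = 419.85
Maximum is from combination 2.

692.36 kips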